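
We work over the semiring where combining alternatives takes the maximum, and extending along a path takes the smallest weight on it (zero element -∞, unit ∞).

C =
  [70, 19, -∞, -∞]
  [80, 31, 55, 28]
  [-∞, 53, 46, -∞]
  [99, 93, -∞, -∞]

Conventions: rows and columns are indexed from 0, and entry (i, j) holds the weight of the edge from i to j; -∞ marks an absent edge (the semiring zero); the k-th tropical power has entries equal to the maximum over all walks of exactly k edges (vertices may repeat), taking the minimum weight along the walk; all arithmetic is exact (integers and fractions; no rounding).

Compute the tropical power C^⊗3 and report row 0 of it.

C^⊗2:
  [70, 19, 19, 19]
  [70, 53, 46, 28]
  [53, 46, 53, 28]
  [80, 31, 55, 28]
C^⊗3:
  [70, 19, 19, 19]
  [70, 46, 53, 28]
  [53, 53, 46, 28]
  [70, 53, 46, 28]
Answer: row 0 of C^⊗3 = [70, 19, 19, 19]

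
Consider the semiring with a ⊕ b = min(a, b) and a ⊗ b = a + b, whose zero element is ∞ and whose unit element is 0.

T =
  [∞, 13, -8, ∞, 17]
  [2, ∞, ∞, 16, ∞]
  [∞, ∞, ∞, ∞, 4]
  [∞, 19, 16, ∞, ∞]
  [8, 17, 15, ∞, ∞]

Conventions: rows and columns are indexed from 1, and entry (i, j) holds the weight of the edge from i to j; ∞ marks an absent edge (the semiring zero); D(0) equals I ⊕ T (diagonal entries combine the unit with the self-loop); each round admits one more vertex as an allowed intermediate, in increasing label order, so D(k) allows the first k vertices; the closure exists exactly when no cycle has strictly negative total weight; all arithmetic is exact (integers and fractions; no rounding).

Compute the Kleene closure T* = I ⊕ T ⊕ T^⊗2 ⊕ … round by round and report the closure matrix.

D(0):
  [0, 13, -8, ∞, 17]
  [2, 0, ∞, 16, ∞]
  [∞, ∞, 0, ∞, 4]
  [∞, 19, 16, 0, ∞]
  [8, 17, 15, ∞, 0]
D(1):
  [0, 13, -8, ∞, 17]
  [2, 0, -6, 16, 19]
  [∞, ∞, 0, ∞, 4]
  [∞, 19, 16, 0, ∞]
  [8, 17, 0, ∞, 0]
D(2):
  [0, 13, -8, 29, 17]
  [2, 0, -6, 16, 19]
  [∞, ∞, 0, ∞, 4]
  [21, 19, 13, 0, 38]
  [8, 17, 0, 33, 0]
D(3):
  [0, 13, -8, 29, -4]
  [2, 0, -6, 16, -2]
  [∞, ∞, 0, ∞, 4]
  [21, 19, 13, 0, 17]
  [8, 17, 0, 33, 0]
D(4):
  [0, 13, -8, 29, -4]
  [2, 0, -6, 16, -2]
  [∞, ∞, 0, ∞, 4]
  [21, 19, 13, 0, 17]
  [8, 17, 0, 33, 0]
D(5):
  [0, 13, -8, 29, -4]
  [2, 0, -6, 16, -2]
  [12, 21, 0, 37, 4]
  [21, 19, 13, 0, 17]
  [8, 17, 0, 33, 0]
Answer: T* = [[0, 13, -8, 29, -4], [2, 0, -6, 16, -2], [12, 21, 0, 37, 4], [21, 19, 13, 0, 17], [8, 17, 0, 33, 0]]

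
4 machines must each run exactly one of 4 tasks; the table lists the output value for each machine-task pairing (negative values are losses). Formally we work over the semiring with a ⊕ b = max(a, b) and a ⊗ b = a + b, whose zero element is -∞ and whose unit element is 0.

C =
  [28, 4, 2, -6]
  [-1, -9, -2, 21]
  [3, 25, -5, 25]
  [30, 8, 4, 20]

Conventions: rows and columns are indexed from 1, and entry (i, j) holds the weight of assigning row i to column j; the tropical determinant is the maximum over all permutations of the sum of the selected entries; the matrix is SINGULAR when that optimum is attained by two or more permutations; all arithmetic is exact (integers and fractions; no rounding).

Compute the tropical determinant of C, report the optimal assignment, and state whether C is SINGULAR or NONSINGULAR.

σ = (1, 2, 3, 4): 28 + (-9) + (-5) + 20 = 34
σ = (1, 2, 4, 3): 28 + (-9) + 25 + 4 = 48
σ = (1, 3, 2, 4): 28 + (-2) + 25 + 20 = 71
σ = (1, 3, 4, 2): 28 + (-2) + 25 + 8 = 59
σ = (1, 4, 2, 3): 28 + 21 + 25 + 4 = 78
σ = (1, 4, 3, 2): 28 + 21 + (-5) + 8 = 52
σ = (2, 1, 3, 4): 4 + (-1) + (-5) + 20 = 18
σ = (2, 1, 4, 3): 4 + (-1) + 25 + 4 = 32
σ = (2, 3, 1, 4): 4 + (-2) + 3 + 20 = 25
σ = (2, 3, 4, 1): 4 + (-2) + 25 + 30 = 57
σ = (2, 4, 1, 3): 4 + 21 + 3 + 4 = 32
σ = (2, 4, 3, 1): 4 + 21 + (-5) + 30 = 50
σ = (3, 1, 2, 4): 2 + (-1) + 25 + 20 = 46
σ = (3, 1, 4, 2): 2 + (-1) + 25 + 8 = 34
σ = (3, 2, 1, 4): 2 + (-9) + 3 + 20 = 16
σ = (3, 2, 4, 1): 2 + (-9) + 25 + 30 = 48
σ = (3, 4, 1, 2): 2 + 21 + 3 + 8 = 34
σ = (3, 4, 2, 1): 2 + 21 + 25 + 30 = 78
σ = (4, 1, 2, 3): (-6) + (-1) + 25 + 4 = 22
σ = (4, 1, 3, 2): (-6) + (-1) + (-5) + 8 = -4
σ = (4, 2, 1, 3): (-6) + (-9) + 3 + 4 = -8
σ = (4, 2, 3, 1): (-6) + (-9) + (-5) + 30 = 10
σ = (4, 3, 1, 2): (-6) + (-2) + 3 + 8 = 3
σ = (4, 3, 2, 1): (-6) + (-2) + 25 + 30 = 47
Optimal value attained by: σ = (1, 4, 2, 3).
Answer: det⊕(C) = 78; verdict: SINGULAR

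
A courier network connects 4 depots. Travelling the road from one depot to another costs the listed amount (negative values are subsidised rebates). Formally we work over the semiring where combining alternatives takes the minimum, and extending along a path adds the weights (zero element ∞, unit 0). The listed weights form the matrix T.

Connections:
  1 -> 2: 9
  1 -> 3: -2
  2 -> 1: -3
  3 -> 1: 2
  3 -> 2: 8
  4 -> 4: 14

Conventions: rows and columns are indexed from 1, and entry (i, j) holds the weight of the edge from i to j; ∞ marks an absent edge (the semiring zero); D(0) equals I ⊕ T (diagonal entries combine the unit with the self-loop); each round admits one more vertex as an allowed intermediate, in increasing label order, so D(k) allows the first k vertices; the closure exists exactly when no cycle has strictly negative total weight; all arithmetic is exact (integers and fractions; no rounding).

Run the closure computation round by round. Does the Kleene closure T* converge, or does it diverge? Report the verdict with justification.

D(0):
  [0, 9, -2, ∞]
  [-3, 0, ∞, ∞]
  [2, 8, 0, ∞]
  [∞, ∞, ∞, 0]
D(1):
  [0, 9, -2, ∞]
  [-3, 0, -5, ∞]
  [2, 8, 0, ∞]
  [∞, ∞, ∞, 0]
D(2):
  [0, 9, -2, ∞]
  [-3, 0, -5, ∞]
  [2, 8, 0, ∞]
  [∞, ∞, ∞, 0]
D(3):
  [0, 6, -2, ∞]
  [-3, 0, -5, ∞]
  [2, 8, 0, ∞]
  [∞, ∞, ∞, 0]
D(4):
  [0, 6, -2, ∞]
  [-3, 0, -5, ∞]
  [2, 8, 0, ∞]
  [∞, ∞, ∞, 0]
Key observation: every diagonal entry stays at the unit through all rounds, so no improving cycle exists.
Answer: CONVERGES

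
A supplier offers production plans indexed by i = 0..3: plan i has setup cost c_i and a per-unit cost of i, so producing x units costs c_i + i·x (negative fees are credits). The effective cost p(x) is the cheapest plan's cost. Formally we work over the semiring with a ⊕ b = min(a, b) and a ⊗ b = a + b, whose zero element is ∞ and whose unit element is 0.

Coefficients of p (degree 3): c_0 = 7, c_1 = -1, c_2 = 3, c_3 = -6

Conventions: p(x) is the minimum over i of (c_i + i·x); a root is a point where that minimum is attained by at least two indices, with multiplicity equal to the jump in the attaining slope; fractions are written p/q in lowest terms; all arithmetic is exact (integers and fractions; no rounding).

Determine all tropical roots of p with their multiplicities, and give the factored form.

hull edge (i=0, c=7) to (i=1, c=-1): slope -8, span 1
hull edge (i=1, c=-1) to (i=3, c=-6): slope -5/2, span 2
Factored form: p(x) = -6 ⊗ (x ⊕ 5/2) ⊗ (x ⊕ 5/2) ⊗ (x ⊕ 8)
Answer: roots = 5/2 (mult 2), 8 (mult 1)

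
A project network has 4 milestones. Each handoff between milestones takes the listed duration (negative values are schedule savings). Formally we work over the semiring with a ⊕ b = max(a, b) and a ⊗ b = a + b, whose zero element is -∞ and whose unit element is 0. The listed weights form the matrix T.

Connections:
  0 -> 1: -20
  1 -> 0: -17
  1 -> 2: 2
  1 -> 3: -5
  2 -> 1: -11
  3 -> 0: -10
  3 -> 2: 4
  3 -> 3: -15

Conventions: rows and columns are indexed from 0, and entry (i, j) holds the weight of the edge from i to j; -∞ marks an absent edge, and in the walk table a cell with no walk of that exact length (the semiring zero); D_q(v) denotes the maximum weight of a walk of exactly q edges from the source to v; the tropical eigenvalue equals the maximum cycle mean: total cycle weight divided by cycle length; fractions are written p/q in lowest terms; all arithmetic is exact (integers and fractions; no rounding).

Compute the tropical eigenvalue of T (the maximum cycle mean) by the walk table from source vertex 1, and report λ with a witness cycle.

q=0: [-∞, 0, -∞, -∞]
q=1: [-17, -∞, 2, -5]
q=2: [-15, -9, -1, -20]
q=3: [-26, -12, -7, -14]
q=4: [-24, -18, -10, -17]
Optimal cycle mean attained by: cycle 1->3->2->1, total (-5) + 4 + (-11), length 3.
Answer: λ = -4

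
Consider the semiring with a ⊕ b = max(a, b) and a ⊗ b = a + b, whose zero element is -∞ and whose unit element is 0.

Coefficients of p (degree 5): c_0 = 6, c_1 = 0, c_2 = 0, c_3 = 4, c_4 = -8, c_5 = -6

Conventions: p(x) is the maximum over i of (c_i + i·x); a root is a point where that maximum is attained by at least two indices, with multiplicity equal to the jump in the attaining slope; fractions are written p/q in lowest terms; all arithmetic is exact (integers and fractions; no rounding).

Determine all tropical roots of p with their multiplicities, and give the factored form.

hull edge (i=0, c=6) to (i=3, c=4): slope -2/3, span 3
hull edge (i=3, c=4) to (i=5, c=-6): slope -5, span 2
Factored form: p(x) = -6 ⊗ (x ⊕ 2/3) ⊗ (x ⊕ 2/3) ⊗ (x ⊕ 2/3) ⊗ (x ⊕ 5) ⊗ (x ⊕ 5)
Answer: roots = 2/3 (mult 3), 5 (mult 2)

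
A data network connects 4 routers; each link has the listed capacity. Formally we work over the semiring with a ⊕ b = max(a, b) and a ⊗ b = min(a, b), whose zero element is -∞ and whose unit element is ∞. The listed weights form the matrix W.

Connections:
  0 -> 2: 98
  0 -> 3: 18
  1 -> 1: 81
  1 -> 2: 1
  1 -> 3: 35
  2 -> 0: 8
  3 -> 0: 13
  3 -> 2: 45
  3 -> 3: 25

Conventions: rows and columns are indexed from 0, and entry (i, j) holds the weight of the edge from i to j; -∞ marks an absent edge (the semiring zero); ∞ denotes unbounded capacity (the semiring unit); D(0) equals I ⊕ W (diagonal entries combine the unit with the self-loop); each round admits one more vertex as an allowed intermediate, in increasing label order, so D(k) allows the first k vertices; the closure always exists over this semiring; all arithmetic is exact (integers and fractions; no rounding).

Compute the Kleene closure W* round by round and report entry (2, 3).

D(0):
  [∞, -∞, 98, 18]
  [-∞, ∞, 1, 35]
  [8, -∞, ∞, -∞]
  [13, -∞, 45, ∞]
D(1):
  [∞, -∞, 98, 18]
  [-∞, ∞, 1, 35]
  [8, -∞, ∞, 8]
  [13, -∞, 45, ∞]
D(2):
  [∞, -∞, 98, 18]
  [-∞, ∞, 1, 35]
  [8, -∞, ∞, 8]
  [13, -∞, 45, ∞]
D(3):
  [∞, -∞, 98, 18]
  [1, ∞, 1, 35]
  [8, -∞, ∞, 8]
  [13, -∞, 45, ∞]
D(4):
  [∞, -∞, 98, 18]
  [13, ∞, 35, 35]
  [8, -∞, ∞, 8]
  [13, -∞, 45, ∞]
Answer: W*[2][3] = 8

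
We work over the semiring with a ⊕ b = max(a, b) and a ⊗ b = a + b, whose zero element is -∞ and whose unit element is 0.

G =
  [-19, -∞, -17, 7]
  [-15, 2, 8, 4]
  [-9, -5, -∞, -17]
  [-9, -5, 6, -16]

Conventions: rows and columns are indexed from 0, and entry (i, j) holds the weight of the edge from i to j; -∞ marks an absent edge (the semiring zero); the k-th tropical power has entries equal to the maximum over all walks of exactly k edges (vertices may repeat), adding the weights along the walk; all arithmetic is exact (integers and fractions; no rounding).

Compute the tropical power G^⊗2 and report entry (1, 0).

G^⊗2:
  [-2, 2, 13, -9]
  [-1, 4, 10, 6]
  [-20, -3, 3, -1]
  [-3, 1, 3, -1]
Key observation: the optimum is the walk 1->2->0, with weight 8 + (-9) = -1.
Optimal value attained by: walk 1->2->0.
Answer: (G^⊗2)[1][0] = -1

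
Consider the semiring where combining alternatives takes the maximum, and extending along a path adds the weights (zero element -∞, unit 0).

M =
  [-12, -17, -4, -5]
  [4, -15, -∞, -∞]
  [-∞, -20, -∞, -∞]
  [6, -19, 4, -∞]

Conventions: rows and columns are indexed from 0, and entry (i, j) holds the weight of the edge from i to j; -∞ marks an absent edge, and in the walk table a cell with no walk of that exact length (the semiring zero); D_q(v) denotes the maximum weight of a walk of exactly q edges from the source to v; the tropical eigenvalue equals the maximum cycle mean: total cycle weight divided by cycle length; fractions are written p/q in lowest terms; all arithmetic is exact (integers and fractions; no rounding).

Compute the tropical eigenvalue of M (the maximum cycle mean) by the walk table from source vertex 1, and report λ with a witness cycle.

q=0: [-∞, 0, -∞, -∞]
q=1: [4, -15, -∞, -∞]
q=2: [-8, -13, 0, -1]
q=3: [5, -20, 3, -13]
q=4: [-7, -12, 1, 0]
Optimal cycle mean attained by: cycle 0->3->0, total (-5) + 6, length 2.
Answer: λ = 1/2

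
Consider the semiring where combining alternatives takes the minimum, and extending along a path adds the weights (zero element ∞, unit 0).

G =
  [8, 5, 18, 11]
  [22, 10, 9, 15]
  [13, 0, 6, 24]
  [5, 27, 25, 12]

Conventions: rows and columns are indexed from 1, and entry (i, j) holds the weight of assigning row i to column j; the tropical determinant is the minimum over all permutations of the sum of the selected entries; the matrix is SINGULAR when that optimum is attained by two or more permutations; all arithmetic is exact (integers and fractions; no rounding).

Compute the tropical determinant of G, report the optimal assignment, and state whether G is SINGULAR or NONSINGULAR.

σ = (1, 2, 3, 4): 8 + 10 + 6 + 12 = 36
σ = (1, 2, 4, 3): 8 + 10 + 24 + 25 = 67
σ = (1, 3, 2, 4): 8 + 9 + 0 + 12 = 29
σ = (1, 3, 4, 2): 8 + 9 + 24 + 27 = 68
σ = (1, 4, 2, 3): 8 + 15 + 0 + 25 = 48
σ = (1, 4, 3, 2): 8 + 15 + 6 + 27 = 56
σ = (2, 1, 3, 4): 5 + 22 + 6 + 12 = 45
σ = (2, 1, 4, 3): 5 + 22 + 24 + 25 = 76
σ = (2, 3, 1, 4): 5 + 9 + 13 + 12 = 39
σ = (2, 3, 4, 1): 5 + 9 + 24 + 5 = 43
σ = (2, 4, 1, 3): 5 + 15 + 13 + 25 = 58
σ = (2, 4, 3, 1): 5 + 15 + 6 + 5 = 31
σ = (3, 1, 2, 4): 18 + 22 + 0 + 12 = 52
σ = (3, 1, 4, 2): 18 + 22 + 24 + 27 = 91
σ = (3, 2, 1, 4): 18 + 10 + 13 + 12 = 53
σ = (3, 2, 4, 1): 18 + 10 + 24 + 5 = 57
σ = (3, 4, 1, 2): 18 + 15 + 13 + 27 = 73
σ = (3, 4, 2, 1): 18 + 15 + 0 + 5 = 38
σ = (4, 1, 2, 3): 11 + 22 + 0 + 25 = 58
σ = (4, 1, 3, 2): 11 + 22 + 6 + 27 = 66
σ = (4, 2, 1, 3): 11 + 10 + 13 + 25 = 59
σ = (4, 2, 3, 1): 11 + 10 + 6 + 5 = 32
σ = (4, 3, 1, 2): 11 + 9 + 13 + 27 = 60
σ = (4, 3, 2, 1): 11 + 9 + 0 + 5 = 25
Optimal value attained by: σ = (4, 3, 2, 1).
Answer: det⊕(G) = 25; verdict: NONSINGULAR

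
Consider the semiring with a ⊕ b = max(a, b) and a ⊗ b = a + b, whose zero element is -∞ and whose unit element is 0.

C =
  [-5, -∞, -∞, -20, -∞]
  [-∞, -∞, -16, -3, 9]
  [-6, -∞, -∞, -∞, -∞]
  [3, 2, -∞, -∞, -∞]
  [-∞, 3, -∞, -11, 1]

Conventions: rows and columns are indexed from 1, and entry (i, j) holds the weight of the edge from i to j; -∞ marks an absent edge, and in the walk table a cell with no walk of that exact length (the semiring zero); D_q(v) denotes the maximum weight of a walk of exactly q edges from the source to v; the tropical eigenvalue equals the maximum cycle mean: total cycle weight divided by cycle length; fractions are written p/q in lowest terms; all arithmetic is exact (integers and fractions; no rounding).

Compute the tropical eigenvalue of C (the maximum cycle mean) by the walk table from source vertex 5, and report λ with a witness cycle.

q=0: [-∞, -∞, -∞, -∞, 0]
q=1: [-∞, 3, -∞, -11, 1]
q=2: [-8, 4, -13, 0, 12]
q=3: [3, 15, -12, 1, 13]
q=4: [4, 16, -1, 12, 24]
q=5: [15, 27, 0, 13, 25]
Optimal cycle mean attained by: cycle 2->5->2, total 9 + 3, length 2.
Answer: λ = 6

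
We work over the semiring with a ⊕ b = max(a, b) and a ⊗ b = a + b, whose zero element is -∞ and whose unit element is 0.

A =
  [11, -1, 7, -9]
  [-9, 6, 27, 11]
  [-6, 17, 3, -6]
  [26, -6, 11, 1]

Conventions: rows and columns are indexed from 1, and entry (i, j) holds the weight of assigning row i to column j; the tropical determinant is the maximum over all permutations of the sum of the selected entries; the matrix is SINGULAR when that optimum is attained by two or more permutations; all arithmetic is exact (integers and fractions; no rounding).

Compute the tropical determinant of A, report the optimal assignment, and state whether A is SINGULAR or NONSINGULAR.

σ = (1, 2, 3, 4): 11 + 6 + 3 + 1 = 21
σ = (1, 2, 4, 3): 11 + 6 + (-6) + 11 = 22
σ = (1, 3, 2, 4): 11 + 27 + 17 + 1 = 56
σ = (1, 3, 4, 2): 11 + 27 + (-6) + (-6) = 26
σ = (1, 4, 2, 3): 11 + 11 + 17 + 11 = 50
σ = (1, 4, 3, 2): 11 + 11 + 3 + (-6) = 19
σ = (2, 1, 3, 4): (-1) + (-9) + 3 + 1 = -6
σ = (2, 1, 4, 3): (-1) + (-9) + (-6) + 11 = -5
σ = (2, 3, 1, 4): (-1) + 27 + (-6) + 1 = 21
σ = (2, 3, 4, 1): (-1) + 27 + (-6) + 26 = 46
σ = (2, 4, 1, 3): (-1) + 11 + (-6) + 11 = 15
σ = (2, 4, 3, 1): (-1) + 11 + 3 + 26 = 39
σ = (3, 1, 2, 4): 7 + (-9) + 17 + 1 = 16
σ = (3, 1, 4, 2): 7 + (-9) + (-6) + (-6) = -14
σ = (3, 2, 1, 4): 7 + 6 + (-6) + 1 = 8
σ = (3, 2, 4, 1): 7 + 6 + (-6) + 26 = 33
σ = (3, 4, 1, 2): 7 + 11 + (-6) + (-6) = 6
σ = (3, 4, 2, 1): 7 + 11 + 17 + 26 = 61
σ = (4, 1, 2, 3): (-9) + (-9) + 17 + 11 = 10
σ = (4, 1, 3, 2): (-9) + (-9) + 3 + (-6) = -21
σ = (4, 2, 1, 3): (-9) + 6 + (-6) + 11 = 2
σ = (4, 2, 3, 1): (-9) + 6 + 3 + 26 = 26
σ = (4, 3, 1, 2): (-9) + 27 + (-6) + (-6) = 6
σ = (4, 3, 2, 1): (-9) + 27 + 17 + 26 = 61
Optimal value attained by: σ = (3, 4, 2, 1).
Answer: det⊕(A) = 61; verdict: SINGULAR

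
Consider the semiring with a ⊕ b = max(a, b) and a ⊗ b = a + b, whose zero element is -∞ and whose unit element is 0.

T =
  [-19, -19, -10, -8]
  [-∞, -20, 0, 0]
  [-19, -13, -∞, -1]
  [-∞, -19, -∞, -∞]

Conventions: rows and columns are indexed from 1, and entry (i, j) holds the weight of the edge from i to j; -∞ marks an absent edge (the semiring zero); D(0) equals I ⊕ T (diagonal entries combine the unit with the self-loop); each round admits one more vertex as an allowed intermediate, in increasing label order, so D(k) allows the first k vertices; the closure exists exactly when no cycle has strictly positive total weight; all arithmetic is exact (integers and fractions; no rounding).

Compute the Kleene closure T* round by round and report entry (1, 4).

D(0):
  [0, -19, -10, -8]
  [-∞, 0, 0, 0]
  [-19, -13, 0, -1]
  [-∞, -19, -∞, 0]
D(1):
  [0, -19, -10, -8]
  [-∞, 0, 0, 0]
  [-19, -13, 0, -1]
  [-∞, -19, -∞, 0]
D(2):
  [0, -19, -10, -8]
  [-∞, 0, 0, 0]
  [-19, -13, 0, -1]
  [-∞, -19, -19, 0]
D(3):
  [0, -19, -10, -8]
  [-19, 0, 0, 0]
  [-19, -13, 0, -1]
  [-38, -19, -19, 0]
D(4):
  [0, -19, -10, -8]
  [-19, 0, 0, 0]
  [-19, -13, 0, -1]
  [-38, -19, -19, 0]
Answer: T*[1][4] = -8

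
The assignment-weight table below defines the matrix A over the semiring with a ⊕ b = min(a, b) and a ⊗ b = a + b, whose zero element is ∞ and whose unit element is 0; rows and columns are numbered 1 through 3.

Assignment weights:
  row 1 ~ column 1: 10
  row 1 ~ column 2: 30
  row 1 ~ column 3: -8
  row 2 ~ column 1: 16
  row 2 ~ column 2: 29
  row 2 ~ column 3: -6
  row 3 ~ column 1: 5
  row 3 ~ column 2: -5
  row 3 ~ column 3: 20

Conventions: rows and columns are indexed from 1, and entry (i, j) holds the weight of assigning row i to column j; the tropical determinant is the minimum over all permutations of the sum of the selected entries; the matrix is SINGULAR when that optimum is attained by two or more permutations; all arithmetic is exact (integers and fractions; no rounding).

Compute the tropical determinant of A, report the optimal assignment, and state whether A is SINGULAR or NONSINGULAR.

σ = (1, 2, 3): 10 + 29 + 20 = 59
σ = (1, 3, 2): 10 + (-6) + (-5) = -1
σ = (2, 1, 3): 30 + 16 + 20 = 66
σ = (2, 3, 1): 30 + (-6) + 5 = 29
σ = (3, 1, 2): (-8) + 16 + (-5) = 3
σ = (3, 2, 1): (-8) + 29 + 5 = 26
Optimal value attained by: σ = (1, 3, 2).
Answer: det⊕(A) = -1; verdict: NONSINGULAR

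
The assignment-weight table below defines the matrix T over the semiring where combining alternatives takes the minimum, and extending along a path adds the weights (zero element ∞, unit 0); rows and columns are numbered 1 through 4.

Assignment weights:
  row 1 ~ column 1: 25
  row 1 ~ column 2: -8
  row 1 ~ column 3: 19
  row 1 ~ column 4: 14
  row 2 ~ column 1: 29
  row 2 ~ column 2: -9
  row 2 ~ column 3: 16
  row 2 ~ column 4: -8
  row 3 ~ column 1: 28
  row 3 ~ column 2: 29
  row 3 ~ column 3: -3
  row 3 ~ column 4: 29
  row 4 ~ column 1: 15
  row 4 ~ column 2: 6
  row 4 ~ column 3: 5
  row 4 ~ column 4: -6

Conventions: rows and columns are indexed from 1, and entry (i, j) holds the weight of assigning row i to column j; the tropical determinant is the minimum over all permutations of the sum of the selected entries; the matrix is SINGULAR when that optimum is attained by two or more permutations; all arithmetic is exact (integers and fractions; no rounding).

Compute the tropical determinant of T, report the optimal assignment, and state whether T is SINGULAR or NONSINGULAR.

σ = (1, 2, 3, 4): 25 + (-9) + (-3) + (-6) = 7
σ = (1, 2, 4, 3): 25 + (-9) + 29 + 5 = 50
σ = (1, 3, 2, 4): 25 + 16 + 29 + (-6) = 64
σ = (1, 3, 4, 2): 25 + 16 + 29 + 6 = 76
σ = (1, 4, 2, 3): 25 + (-8) + 29 + 5 = 51
σ = (1, 4, 3, 2): 25 + (-8) + (-3) + 6 = 20
σ = (2, 1, 3, 4): (-8) + 29 + (-3) + (-6) = 12
σ = (2, 1, 4, 3): (-8) + 29 + 29 + 5 = 55
σ = (2, 3, 1, 4): (-8) + 16 + 28 + (-6) = 30
σ = (2, 3, 4, 1): (-8) + 16 + 29 + 15 = 52
σ = (2, 4, 1, 3): (-8) + (-8) + 28 + 5 = 17
σ = (2, 4, 3, 1): (-8) + (-8) + (-3) + 15 = -4
σ = (3, 1, 2, 4): 19 + 29 + 29 + (-6) = 71
σ = (3, 1, 4, 2): 19 + 29 + 29 + 6 = 83
σ = (3, 2, 1, 4): 19 + (-9) + 28 + (-6) = 32
σ = (3, 2, 4, 1): 19 + (-9) + 29 + 15 = 54
σ = (3, 4, 1, 2): 19 + (-8) + 28 + 6 = 45
σ = (3, 4, 2, 1): 19 + (-8) + 29 + 15 = 55
σ = (4, 1, 2, 3): 14 + 29 + 29 + 5 = 77
σ = (4, 1, 3, 2): 14 + 29 + (-3) + 6 = 46
σ = (4, 2, 1, 3): 14 + (-9) + 28 + 5 = 38
σ = (4, 2, 3, 1): 14 + (-9) + (-3) + 15 = 17
σ = (4, 3, 1, 2): 14 + 16 + 28 + 6 = 64
σ = (4, 3, 2, 1): 14 + 16 + 29 + 15 = 74
Optimal value attained by: σ = (2, 4, 3, 1).
Answer: det⊕(T) = -4; verdict: NONSINGULAR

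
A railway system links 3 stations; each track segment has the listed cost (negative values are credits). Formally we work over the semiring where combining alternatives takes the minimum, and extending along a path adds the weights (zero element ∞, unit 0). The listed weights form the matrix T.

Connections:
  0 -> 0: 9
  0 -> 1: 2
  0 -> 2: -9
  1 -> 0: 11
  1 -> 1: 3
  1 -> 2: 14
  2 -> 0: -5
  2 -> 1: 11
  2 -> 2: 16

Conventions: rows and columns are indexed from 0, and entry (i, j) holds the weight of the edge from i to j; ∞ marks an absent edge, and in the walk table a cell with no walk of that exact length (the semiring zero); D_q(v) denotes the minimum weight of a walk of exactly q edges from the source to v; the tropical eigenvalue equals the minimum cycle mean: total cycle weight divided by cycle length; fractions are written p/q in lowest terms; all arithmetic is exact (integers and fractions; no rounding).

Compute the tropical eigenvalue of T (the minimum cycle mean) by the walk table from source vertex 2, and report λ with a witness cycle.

q=0: [∞, ∞, 0]
q=1: [-5, 11, 16]
q=2: [4, -3, -14]
q=3: [-19, -3, -5]
Optimal cycle mean attained by: cycle 0->2->0, total (-9) + (-5), length 2.
Answer: λ = -7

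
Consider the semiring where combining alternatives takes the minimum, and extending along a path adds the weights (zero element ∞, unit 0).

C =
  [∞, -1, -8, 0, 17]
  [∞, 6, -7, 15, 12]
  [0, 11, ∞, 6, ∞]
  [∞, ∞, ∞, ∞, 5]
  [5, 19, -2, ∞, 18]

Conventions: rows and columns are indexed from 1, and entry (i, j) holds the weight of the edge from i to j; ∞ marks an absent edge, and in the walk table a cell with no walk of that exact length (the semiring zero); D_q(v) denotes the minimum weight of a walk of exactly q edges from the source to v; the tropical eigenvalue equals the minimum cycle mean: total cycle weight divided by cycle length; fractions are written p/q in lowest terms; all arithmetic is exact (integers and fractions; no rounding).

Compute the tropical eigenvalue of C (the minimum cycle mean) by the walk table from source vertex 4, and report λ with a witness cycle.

q=0: [∞, ∞, ∞, 0, ∞]
q=1: [∞, ∞, ∞, ∞, 5]
q=2: [10, 24, 3, ∞, 23]
q=3: [3, 9, 2, 9, 27]
q=4: [2, 2, -5, 3, 14]
q=5: [-5, 1, -6, 1, 8]
Optimal cycle mean attained by: cycle 1->3->1, total (-8) + 0, length 2.
Answer: λ = -4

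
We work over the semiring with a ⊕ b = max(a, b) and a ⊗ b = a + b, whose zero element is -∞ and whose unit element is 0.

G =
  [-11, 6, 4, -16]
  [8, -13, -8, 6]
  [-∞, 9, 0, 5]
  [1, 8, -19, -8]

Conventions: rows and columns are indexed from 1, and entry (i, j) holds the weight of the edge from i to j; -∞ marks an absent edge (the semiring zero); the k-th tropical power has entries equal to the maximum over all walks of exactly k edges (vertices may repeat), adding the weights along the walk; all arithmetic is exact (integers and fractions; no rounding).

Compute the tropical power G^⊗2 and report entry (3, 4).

G^⊗2:
  [14, 13, 4, 12]
  [7, 14, 12, -2]
  [17, 13, 1, 15]
  [16, 7, 5, 14]
Key observation: the optimum is the walk 3->2->4, with weight 9 + 6 = 15.
Optimal value attained by: walk 3->2->4.
Answer: (G^⊗2)[3][4] = 15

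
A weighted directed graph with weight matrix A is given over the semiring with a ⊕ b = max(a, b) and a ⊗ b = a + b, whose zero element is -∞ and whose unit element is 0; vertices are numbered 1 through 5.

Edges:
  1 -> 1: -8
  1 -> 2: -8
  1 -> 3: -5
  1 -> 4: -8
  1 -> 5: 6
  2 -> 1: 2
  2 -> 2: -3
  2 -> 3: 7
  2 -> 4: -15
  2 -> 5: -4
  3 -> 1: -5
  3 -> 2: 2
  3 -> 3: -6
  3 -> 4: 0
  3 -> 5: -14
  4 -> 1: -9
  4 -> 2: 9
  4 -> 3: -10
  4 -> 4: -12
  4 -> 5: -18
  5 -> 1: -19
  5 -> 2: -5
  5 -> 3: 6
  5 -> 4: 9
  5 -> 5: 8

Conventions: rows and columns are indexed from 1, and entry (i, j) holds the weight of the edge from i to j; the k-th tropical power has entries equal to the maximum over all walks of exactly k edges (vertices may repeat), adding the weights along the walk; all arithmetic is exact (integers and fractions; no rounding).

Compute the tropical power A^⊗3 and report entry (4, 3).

A^⊗2:
  [-6, 1, 12, 15, 14]
  [2, 9, 4, 7, 8]
  [4, 9, 9, -5, 1]
  [11, 6, 16, -6, 5]
  [1, 18, 14, 17, 16]
A^⊗3:
  [7, 24, 20, 23, 22]
  [11, 16, 16, 17, 16]
  [11, 11, 16, 10, 10]
  [11, 18, 13, 16, 17]
  [20, 26, 25, 25, 24]
Key observation: the optimum is the walk 4->2->2->3, with weight 9 + (-3) + 7 = 13.
Optimal value attained by: walk 4->2->2->3.
Answer: (A^⊗3)[4][3] = 13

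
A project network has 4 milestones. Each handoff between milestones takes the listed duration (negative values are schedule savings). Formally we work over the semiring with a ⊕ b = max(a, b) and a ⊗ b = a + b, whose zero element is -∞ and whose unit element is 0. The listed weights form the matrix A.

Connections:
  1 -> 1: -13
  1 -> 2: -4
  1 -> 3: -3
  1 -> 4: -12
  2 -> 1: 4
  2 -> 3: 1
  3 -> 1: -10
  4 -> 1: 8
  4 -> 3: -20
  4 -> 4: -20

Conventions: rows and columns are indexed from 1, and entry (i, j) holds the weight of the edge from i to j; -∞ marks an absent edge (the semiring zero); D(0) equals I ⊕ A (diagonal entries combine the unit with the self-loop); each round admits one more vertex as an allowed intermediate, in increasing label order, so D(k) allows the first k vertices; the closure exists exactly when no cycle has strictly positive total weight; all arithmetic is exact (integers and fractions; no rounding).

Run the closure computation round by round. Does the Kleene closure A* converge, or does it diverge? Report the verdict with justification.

D(0):
  [0, -4, -3, -12]
  [4, 0, 1, -∞]
  [-10, -∞, 0, -∞]
  [8, -∞, -20, 0]
D(1):
  [0, -4, -3, -12]
  [4, 0, 1, -8]
  [-10, -14, 0, -22]
  [8, 4, 5, 0]
D(2):
  [0, -4, -3, -12]
  [4, 0, 1, -8]
  [-10, -14, 0, -22]
  [8, 4, 5, 0]
D(3):
  [0, -4, -3, -12]
  [4, 0, 1, -8]
  [-10, -14, 0, -22]
  [8, 4, 5, 0]
D(4):
  [0, -4, -3, -12]
  [4, 0, 1, -8]
  [-10, -14, 0, -22]
  [8, 4, 5, 0]
Key observation: every diagonal entry stays at the unit through all rounds, so no improving cycle exists.
Answer: CONVERGES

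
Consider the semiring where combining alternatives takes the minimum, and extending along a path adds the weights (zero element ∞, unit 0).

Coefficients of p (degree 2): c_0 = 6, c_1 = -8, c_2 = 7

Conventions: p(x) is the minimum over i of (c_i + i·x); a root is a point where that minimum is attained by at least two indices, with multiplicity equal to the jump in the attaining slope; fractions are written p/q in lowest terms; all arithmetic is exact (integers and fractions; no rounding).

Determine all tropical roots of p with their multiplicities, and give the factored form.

hull edge (i=0, c=6) to (i=1, c=-8): slope -14, span 1
hull edge (i=1, c=-8) to (i=2, c=7): slope 15, span 1
Factored form: p(x) = 7 ⊗ (x ⊕ (-15)) ⊗ (x ⊕ 14)
Answer: roots = -15 (mult 1), 14 (mult 1)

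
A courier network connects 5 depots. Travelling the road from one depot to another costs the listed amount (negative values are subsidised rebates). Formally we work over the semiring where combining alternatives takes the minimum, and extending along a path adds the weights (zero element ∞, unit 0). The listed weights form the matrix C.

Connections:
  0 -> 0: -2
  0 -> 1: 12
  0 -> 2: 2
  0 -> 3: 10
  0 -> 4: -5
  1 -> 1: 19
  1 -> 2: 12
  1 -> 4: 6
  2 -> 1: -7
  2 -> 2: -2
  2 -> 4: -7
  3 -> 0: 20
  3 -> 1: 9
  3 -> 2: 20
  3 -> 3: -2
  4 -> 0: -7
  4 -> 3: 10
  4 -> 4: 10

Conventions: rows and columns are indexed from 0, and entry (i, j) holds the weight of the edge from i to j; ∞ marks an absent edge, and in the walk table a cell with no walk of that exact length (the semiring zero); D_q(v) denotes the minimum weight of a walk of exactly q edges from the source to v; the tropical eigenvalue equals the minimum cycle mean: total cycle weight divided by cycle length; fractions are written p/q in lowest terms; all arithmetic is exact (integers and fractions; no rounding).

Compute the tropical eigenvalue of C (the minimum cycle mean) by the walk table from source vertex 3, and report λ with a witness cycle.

q=0: [∞, ∞, ∞, 0, ∞]
q=1: [20, 9, 20, -2, ∞]
q=2: [18, 7, 18, -4, 13]
q=3: [6, 5, 16, -6, 11]
q=4: [4, 3, 8, -8, 1]
q=5: [-6, 1, 6, -10, -1]
Optimal cycle mean attained by: cycle 0->4->0, total (-5) + (-7), length 2.
Answer: λ = -6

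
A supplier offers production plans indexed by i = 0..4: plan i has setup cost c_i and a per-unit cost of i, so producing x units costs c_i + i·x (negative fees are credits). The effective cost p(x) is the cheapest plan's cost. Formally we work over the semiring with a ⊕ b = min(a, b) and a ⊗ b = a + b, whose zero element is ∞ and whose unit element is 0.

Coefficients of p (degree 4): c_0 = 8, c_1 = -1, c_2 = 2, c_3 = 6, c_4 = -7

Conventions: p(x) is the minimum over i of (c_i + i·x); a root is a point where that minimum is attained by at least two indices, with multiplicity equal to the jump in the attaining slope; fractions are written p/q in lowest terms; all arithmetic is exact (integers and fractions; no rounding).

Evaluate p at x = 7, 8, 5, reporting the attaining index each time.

p(7) = min(8+0·7=8, -1+1·7=6, 2+2·7=16, 6+3·7=27, -7+4·7=21) = 6 (attained by i=1)
p(8) = min(8+0·8=8, -1+1·8=7, 2+2·8=18, 6+3·8=30, -7+4·8=25) = 7 (attained by i=1)
p(5) = min(8+0·5=8, -1+1·5=4, 2+2·5=12, 6+3·5=21, -7+4·5=13) = 4 (attained by i=1)
Answer: p(7) = 6; p(8) = 7; p(5) = 4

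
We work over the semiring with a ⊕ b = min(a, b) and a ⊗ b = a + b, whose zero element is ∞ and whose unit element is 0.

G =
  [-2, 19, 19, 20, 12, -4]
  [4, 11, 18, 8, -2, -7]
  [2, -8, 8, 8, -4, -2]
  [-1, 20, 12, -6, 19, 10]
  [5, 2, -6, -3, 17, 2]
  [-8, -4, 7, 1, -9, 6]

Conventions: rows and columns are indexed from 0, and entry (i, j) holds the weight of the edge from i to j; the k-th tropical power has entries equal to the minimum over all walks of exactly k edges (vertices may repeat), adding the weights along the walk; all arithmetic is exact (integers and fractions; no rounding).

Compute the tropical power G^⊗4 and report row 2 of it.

G^⊗2:
  [-12, -8, 3, -3, -13, -6]
  [-15, -11, -8, -6, -16, -1]
  [-10, -6, -10, -7, -11, -15]
  [-7, 4, 6, -12, 1, -5]
  [-6, -14, 2, -9, -10, -8]
  [-10, -7, -15, -12, -6, -12]
G^⊗3:
  [-14, -11, -19, -16, -15, -16]
  [-17, -16, -22, -19, -13, -19]
  [-23, -19, -17, -14, -24, -14]
  [-13, -9, -5, -18, -14, -11]
  [-16, -12, -16, -15, -17, -21]
  [-20, -23, -12, -18, -21, -17]
G^⊗4:
  [-24, -27, -21, -22, -25, -21]
  [-27, -30, -19, -25, -28, -24]
  [-25, -25, -30, -27, -23, -27]
  [-19, -15, -20, -24, -20, -17]
  [-29, -25, -23, -21, -30, -20]
  [-25, -21, -27, -24, -26, -30]
Answer: row 2 of G^⊗4 = [-25, -25, -30, -27, -23, -27]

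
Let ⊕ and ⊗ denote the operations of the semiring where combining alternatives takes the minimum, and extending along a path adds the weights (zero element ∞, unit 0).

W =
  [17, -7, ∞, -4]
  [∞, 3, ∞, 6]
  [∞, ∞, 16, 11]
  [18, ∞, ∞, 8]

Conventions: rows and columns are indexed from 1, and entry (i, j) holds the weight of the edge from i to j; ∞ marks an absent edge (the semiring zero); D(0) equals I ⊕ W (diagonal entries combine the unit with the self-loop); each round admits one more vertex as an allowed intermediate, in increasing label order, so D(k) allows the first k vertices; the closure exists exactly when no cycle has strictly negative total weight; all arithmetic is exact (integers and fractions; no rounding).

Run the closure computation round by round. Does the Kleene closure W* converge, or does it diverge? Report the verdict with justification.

D(0):
  [0, -7, ∞, -4]
  [∞, 0, ∞, 6]
  [∞, ∞, 0, 11]
  [18, ∞, ∞, 0]
D(1):
  [0, -7, ∞, -4]
  [∞, 0, ∞, 6]
  [∞, ∞, 0, 11]
  [18, 11, ∞, 0]
D(2):
  [0, -7, ∞, -4]
  [∞, 0, ∞, 6]
  [∞, ∞, 0, 11]
  [18, 11, ∞, 0]
D(3):
  [0, -7, ∞, -4]
  [∞, 0, ∞, 6]
  [∞, ∞, 0, 11]
  [18, 11, ∞, 0]
D(4):
  [0, -7, ∞, -4]
  [24, 0, ∞, 6]
  [29, 22, 0, 11]
  [18, 11, ∞, 0]
Key observation: every diagonal entry stays at the unit through all rounds, so no improving cycle exists.
Answer: CONVERGES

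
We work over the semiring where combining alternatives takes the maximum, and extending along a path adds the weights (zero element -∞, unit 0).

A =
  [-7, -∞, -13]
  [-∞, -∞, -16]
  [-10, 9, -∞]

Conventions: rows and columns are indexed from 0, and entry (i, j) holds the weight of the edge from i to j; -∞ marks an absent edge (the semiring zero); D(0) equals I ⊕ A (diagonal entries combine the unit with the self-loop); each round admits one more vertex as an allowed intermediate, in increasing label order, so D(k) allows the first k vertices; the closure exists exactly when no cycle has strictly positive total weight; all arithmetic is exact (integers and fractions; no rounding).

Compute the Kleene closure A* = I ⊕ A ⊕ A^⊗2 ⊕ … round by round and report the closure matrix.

D(0):
  [0, -∞, -13]
  [-∞, 0, -16]
  [-10, 9, 0]
D(1):
  [0, -∞, -13]
  [-∞, 0, -16]
  [-10, 9, 0]
D(2):
  [0, -∞, -13]
  [-∞, 0, -16]
  [-10, 9, 0]
D(3):
  [0, -4, -13]
  [-26, 0, -16]
  [-10, 9, 0]
Answer: A* = [[0, -4, -13], [-26, 0, -16], [-10, 9, 0]]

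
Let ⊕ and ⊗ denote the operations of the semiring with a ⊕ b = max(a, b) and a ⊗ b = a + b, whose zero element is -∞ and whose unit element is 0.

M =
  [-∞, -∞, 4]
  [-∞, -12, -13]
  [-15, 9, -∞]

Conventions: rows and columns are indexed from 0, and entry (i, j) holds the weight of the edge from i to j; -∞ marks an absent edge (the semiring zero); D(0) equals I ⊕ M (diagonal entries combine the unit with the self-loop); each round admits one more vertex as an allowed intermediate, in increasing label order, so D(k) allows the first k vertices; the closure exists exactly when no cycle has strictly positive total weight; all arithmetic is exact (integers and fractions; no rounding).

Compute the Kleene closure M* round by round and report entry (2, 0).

D(0):
  [0, -∞, 4]
  [-∞, 0, -13]
  [-15, 9, 0]
D(1):
  [0, -∞, 4]
  [-∞, 0, -13]
  [-15, 9, 0]
D(2):
  [0, -∞, 4]
  [-∞, 0, -13]
  [-15, 9, 0]
D(3):
  [0, 13, 4]
  [-28, 0, -13]
  [-15, 9, 0]
Answer: M*[2][0] = -15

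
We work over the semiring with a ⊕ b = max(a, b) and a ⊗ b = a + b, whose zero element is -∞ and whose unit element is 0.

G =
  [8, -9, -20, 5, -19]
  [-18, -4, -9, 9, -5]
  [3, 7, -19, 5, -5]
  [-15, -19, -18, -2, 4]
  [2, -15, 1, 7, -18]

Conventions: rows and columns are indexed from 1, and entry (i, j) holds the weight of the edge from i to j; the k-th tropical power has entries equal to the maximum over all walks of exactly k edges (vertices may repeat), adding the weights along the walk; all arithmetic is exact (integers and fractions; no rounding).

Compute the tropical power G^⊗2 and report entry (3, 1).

G^⊗2:
  [16, -1, -12, 13, 9]
  [-3, -2, -4, 7, 13]
  [11, 3, -2, 16, 9]
  [6, -11, 5, 11, 2]
  [10, 8, -11, 7, 11]
Key observation: the optimum is the walk 3->1->1, with weight 3 + 8 = 11.
Optimal value attained by: walk 3->1->1.
Answer: (G^⊗2)[3][1] = 11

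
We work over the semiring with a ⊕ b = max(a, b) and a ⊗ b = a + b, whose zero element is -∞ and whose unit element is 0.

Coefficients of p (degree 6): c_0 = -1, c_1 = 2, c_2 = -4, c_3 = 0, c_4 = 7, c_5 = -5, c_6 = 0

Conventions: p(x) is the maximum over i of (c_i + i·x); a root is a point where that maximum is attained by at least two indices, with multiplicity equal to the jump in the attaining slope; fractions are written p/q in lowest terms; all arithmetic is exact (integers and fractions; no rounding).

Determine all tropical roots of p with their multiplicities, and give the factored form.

hull edge (i=0, c=-1) to (i=1, c=2): slope 3, span 1
hull edge (i=1, c=2) to (i=4, c=7): slope 5/3, span 3
hull edge (i=4, c=7) to (i=6, c=0): slope -7/2, span 2
Factored form: p(x) = 0 ⊗ (x ⊕ (-3)) ⊗ (x ⊕ (-5/3)) ⊗ (x ⊕ (-5/3)) ⊗ (x ⊕ (-5/3)) ⊗ (x ⊕ 7/2) ⊗ (x ⊕ 7/2)
Answer: roots = -3 (mult 1), -5/3 (mult 3), 7/2 (mult 2)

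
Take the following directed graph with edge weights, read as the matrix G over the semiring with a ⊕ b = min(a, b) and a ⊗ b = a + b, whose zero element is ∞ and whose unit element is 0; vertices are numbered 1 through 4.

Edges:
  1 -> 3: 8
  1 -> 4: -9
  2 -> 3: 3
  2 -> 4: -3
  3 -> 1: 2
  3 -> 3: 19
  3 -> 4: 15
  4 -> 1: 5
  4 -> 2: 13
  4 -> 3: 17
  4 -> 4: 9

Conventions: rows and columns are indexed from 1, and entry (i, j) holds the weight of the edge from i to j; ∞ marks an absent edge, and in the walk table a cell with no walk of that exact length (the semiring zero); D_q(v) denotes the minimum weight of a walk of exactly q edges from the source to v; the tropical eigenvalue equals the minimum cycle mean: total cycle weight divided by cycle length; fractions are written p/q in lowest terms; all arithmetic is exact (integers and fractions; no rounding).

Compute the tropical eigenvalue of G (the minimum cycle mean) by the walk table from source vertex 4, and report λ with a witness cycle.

q=0: [∞, ∞, ∞, 0]
q=1: [5, 13, 17, 9]
q=2: [14, 22, 13, -4]
q=3: [1, 9, 13, 5]
q=4: [10, 18, 9, -8]
Optimal cycle mean attained by: cycle 1->4->1, total (-9) + 5, length 2.
Answer: λ = -2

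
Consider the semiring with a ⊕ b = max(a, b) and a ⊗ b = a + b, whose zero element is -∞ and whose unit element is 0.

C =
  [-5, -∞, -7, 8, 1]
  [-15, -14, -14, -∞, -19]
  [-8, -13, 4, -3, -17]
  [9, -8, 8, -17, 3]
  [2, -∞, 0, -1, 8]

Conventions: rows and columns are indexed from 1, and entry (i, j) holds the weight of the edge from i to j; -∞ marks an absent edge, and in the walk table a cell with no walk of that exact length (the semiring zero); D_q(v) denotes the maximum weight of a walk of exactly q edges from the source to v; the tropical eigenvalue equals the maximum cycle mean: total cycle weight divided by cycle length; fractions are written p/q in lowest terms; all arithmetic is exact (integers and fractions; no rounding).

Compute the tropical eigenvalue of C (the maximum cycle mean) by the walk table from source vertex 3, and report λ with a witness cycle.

q=0: [-∞, -∞, 0, -∞, -∞]
q=1: [-8, -13, 4, -3, -17]
q=2: [6, -9, 8, 1, 0]
q=3: [10, -5, 12, 14, 8]
q=4: [23, 6, 22, 18, 17]
q=5: [27, 10, 26, 31, 25]
Optimal cycle mean attained by: cycle 1->4->1, total 8 + 9, length 2.
Answer: λ = 17/2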